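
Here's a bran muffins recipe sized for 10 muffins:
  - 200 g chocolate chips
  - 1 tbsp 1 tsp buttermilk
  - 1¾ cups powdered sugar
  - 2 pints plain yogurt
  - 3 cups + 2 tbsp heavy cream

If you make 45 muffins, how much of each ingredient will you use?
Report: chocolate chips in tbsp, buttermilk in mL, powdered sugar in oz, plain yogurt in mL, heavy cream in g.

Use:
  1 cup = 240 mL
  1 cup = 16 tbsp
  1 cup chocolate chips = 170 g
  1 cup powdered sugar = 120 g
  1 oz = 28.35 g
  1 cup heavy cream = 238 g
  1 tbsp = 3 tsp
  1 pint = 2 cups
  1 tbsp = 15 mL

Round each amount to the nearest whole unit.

chocolate chips: 85 tbsp; buttermilk: 90 mL; powdered sugar: 33 oz; plain yogurt: 4320 mL; heavy cream: 3347 g

Scaling factor: 45/10 = 9/2 = 4.5.
chocolate chips: 200 g × 9/2 ÷ 170 g/cup × 16 tbsp/cup ≈ 85 tbsp
buttermilk: (1 tbsp + 1 tsp = 4/3 tbsp) × 9/2 × 15 mL/tbsp = 90 mL
powdered sugar: 1.75 cup × 9/2 × 120 g/cup ÷ 28.35 g/oz ≈ 33 oz
plain yogurt: 2 pint × 9/2 × 2 cup/pint × 240 mL/cup = 4320 mL
heavy cream: (3 cup + 2 tbsp = 3.125 cup) × 9/2 × 238 g/cup ≈ 3347 g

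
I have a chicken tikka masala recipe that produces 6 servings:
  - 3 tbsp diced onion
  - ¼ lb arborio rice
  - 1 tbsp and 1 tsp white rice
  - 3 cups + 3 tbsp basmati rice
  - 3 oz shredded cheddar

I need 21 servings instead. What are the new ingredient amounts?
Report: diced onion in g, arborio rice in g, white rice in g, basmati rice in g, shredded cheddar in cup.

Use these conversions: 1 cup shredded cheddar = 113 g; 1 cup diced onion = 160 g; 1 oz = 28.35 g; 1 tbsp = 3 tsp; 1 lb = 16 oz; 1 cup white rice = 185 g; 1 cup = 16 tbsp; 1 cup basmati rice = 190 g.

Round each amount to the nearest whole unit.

Scaling factor: 21/6 = 7/2 = 3.5.
diced onion: 3 tbsp × 7/2 ÷ 16 tbsp/cup × 160 g/cup = 105 g
arborio rice: 0.25 lb × 7/2 × 16 oz/lb × 28.35 g/oz ≈ 397 g
white rice: (1 tbsp + 1 tsp = 4/3 tbsp) × 7/2 ÷ 16 tbsp/cup × 185 g/cup ≈ 54 g
basmati rice: (3 cup + 3 tbsp = 3.1875 cup) × 7/2 × 190 g/cup ≈ 2120 g
shredded cheddar: 3 oz × 7/2 × 28.35 g/oz ÷ 113 g/cup ≈ 3 cup

diced onion: 105 g; arborio rice: 397 g; white rice: 54 g; basmati rice: 2120 g; shredded cheddar: 3 cup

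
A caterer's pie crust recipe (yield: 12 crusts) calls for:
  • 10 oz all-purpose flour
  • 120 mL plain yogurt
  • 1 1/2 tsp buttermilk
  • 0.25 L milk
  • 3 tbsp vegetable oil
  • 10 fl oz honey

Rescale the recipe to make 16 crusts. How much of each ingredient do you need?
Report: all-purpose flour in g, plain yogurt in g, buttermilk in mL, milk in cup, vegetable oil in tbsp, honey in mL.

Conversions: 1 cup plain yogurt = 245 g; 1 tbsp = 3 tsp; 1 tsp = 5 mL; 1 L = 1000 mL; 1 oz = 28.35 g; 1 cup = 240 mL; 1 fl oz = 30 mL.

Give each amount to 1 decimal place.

all-purpose flour: 378.0 g; plain yogurt: 163.3 g; buttermilk: 10.0 mL; milk: 1.4 cup; vegetable oil: 4.0 tbsp; honey: 400.0 mL

Scaling factor: 16/12 = 4/3.
all-purpose flour: 10 oz × 4/3 × 28.35 g/oz = 378.0 g
plain yogurt: 120 mL × 4/3 ÷ 240 mL/cup × 245 g/cup ≈ 163.3 g
buttermilk: 1.5 tsp × 4/3 × 5 mL/tsp = 10.0 mL
milk: 0.25 L × 4/3 × 1000 mL/L ÷ 240 mL/cup ≈ 1.4 cup
vegetable oil: 3 tbsp × 4/3 = 4.0 tbsp
honey: 10 fl oz × 4/3 × 30 mL/fl oz = 400.0 mL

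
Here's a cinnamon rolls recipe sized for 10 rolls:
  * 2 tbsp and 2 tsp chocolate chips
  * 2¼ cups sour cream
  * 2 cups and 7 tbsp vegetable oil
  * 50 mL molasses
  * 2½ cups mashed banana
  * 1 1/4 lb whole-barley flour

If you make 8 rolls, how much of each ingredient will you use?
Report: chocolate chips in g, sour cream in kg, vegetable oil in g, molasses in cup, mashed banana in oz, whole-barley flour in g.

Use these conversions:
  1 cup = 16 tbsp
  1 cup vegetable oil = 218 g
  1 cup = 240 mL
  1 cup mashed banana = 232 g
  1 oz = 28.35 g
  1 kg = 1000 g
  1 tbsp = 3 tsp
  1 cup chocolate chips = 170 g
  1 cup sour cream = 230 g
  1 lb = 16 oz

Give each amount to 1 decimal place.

chocolate chips: 22.7 g; sour cream: 0.4 kg; vegetable oil: 425.1 g; molasses: 0.2 cup; mashed banana: 16.4 oz; whole-barley flour: 453.6 g

Scaling factor: 8/10 = 4/5 = 0.8.
chocolate chips: (2 tbsp + 2 tsp = 8/3 tbsp) × 4/5 ÷ 16 tbsp/cup × 170 g/cup ≈ 22.7 g
sour cream: 2.25 cup × 4/5 × 230 g/cup ÷ 1000 g/kg ≈ 0.4 kg
vegetable oil: (2 cup + 7 tbsp = 2.4375 cup) × 4/5 × 218 g/cup = 425.1 g
molasses: 50 mL × 4/5 ÷ 240 mL/cup ≈ 0.2 cup
mashed banana: 2.5 cup × 4/5 × 232 g/cup ÷ 28.35 g/oz ≈ 16.4 oz
whole-barley flour: 1.25 lb × 4/5 × 16 oz/lb × 28.35 g/oz = 453.6 g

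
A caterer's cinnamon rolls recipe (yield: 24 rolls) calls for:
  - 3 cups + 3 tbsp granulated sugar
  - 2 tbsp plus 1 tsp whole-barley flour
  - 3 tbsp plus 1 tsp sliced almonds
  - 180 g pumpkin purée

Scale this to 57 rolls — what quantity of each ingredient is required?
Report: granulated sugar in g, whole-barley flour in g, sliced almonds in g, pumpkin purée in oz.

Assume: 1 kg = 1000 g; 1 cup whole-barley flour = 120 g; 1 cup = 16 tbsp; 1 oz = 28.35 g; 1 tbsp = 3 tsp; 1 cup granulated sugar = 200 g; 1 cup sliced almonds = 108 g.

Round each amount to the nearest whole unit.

Scaling factor: 57/24 = 19/8 = 2.375.
granulated sugar: (3 cup + 3 tbsp = 3.1875 cup) × 19/8 × 200 g/cup ≈ 1514 g
whole-barley flour: (2 tbsp + 1 tsp = 7/3 tbsp) × 19/8 ÷ 16 tbsp/cup × 120 g/cup ≈ 42 g
sliced almonds: (3 tbsp + 1 tsp = 10/3 tbsp) × 19/8 ÷ 16 tbsp/cup × 108 g/cup ≈ 53 g
pumpkin purée: 180 g × 19/8 ÷ 28.35 g/oz ≈ 15 oz

granulated sugar: 1514 g; whole-barley flour: 42 g; sliced almonds: 53 g; pumpkin purée: 15 oz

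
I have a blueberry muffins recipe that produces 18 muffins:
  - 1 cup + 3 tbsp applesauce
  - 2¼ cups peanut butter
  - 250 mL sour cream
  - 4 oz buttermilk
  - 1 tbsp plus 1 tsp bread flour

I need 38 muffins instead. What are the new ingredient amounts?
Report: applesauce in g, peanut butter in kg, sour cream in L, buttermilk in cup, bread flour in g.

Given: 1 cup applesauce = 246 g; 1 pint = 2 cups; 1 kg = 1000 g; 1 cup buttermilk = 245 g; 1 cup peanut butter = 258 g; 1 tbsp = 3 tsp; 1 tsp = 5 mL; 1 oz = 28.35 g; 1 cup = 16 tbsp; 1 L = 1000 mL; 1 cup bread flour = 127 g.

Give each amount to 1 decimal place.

Scaling factor: 38/18 = 19/9.
applesauce: (1 cup + 3 tbsp = 1.1875 cup) × 19/9 × 246 g/cup ≈ 616.7 g
peanut butter: 2.25 cup × 19/9 × 258 g/cup ÷ 1000 g/kg ≈ 1.2 kg
sour cream: 250 mL × 19/9 ÷ 1000 mL/L ≈ 0.5 L
buttermilk: 4 oz × 19/9 × 28.35 g/oz ÷ 245 g/cup ≈ 1.0 cup
bread flour: (1 tbsp + 1 tsp = 4/3 tbsp) × 19/9 ÷ 16 tbsp/cup × 127 g/cup ≈ 22.3 g

applesauce: 616.7 g; peanut butter: 1.2 kg; sour cream: 0.5 L; buttermilk: 1.0 cup; bread flour: 22.3 g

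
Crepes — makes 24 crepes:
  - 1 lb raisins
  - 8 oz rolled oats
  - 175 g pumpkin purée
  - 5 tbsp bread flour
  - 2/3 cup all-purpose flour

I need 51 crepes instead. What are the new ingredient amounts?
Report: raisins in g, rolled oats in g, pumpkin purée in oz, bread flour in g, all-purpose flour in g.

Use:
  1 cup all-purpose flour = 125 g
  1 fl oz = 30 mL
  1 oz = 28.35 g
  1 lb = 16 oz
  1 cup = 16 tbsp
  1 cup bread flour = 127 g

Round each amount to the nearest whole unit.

Scaling factor: 51/24 = 17/8 = 2.125.
raisins: 1 lb × 17/8 × 16 oz/lb × 28.35 g/oz ≈ 964 g
rolled oats: 8 oz × 17/8 × 28.35 g/oz ≈ 482 g
pumpkin purée: 175 g × 17/8 ÷ 28.35 g/oz ≈ 13 oz
bread flour: 5 tbsp × 17/8 ÷ 16 tbsp/cup × 127 g/cup ≈ 84 g
all-purpose flour: 2/3 cup × 17/8 × 125 g/cup ≈ 177 g

raisins: 964 g; rolled oats: 482 g; pumpkin purée: 13 oz; bread flour: 84 g; all-purpose flour: 177 g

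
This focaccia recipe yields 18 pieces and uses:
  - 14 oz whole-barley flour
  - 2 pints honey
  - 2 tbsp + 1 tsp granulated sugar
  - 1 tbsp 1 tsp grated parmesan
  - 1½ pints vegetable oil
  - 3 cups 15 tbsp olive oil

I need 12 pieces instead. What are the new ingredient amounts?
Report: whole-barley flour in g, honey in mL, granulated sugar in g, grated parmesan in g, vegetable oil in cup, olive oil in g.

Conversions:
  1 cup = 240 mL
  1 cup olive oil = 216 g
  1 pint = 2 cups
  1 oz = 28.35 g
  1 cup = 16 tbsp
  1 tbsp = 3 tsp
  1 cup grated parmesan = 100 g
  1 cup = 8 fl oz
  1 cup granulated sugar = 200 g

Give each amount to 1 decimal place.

whole-barley flour: 264.6 g; honey: 640.0 mL; granulated sugar: 19.4 g; grated parmesan: 5.6 g; vegetable oil: 2.0 cup; olive oil: 567.0 g

Scaling factor: 12/18 = 2/3.
whole-barley flour: 14 oz × 2/3 × 28.35 g/oz = 264.6 g
honey: 2 pint × 2/3 × 2 cup/pint × 240 mL/cup = 640.0 mL
granulated sugar: (2 tbsp + 1 tsp = 7/3 tbsp) × 2/3 ÷ 16 tbsp/cup × 200 g/cup ≈ 19.4 g
grated parmesan: (1 tbsp + 1 tsp = 4/3 tbsp) × 2/3 ÷ 16 tbsp/cup × 100 g/cup ≈ 5.6 g
vegetable oil: 1.5 pint × 2/3 × 2 cup/pint = 2.0 cup
olive oil: (3 cup + 15 tbsp = 3.9375 cup) × 2/3 × 216 g/cup = 567.0 g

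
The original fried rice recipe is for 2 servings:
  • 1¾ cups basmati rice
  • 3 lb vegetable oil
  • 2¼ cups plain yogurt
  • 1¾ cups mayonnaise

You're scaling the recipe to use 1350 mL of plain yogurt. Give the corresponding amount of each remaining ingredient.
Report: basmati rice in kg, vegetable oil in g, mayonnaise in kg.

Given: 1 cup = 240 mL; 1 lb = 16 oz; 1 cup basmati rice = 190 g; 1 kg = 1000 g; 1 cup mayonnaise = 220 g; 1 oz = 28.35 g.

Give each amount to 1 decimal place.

The original recipe has 540 mL of plain yogurt, so the scaling factor is 1350 ÷ 540 = 5/2 = 2.5.
basmati rice: 1.75 cup × 5/2 × 190 g/cup ÷ 1000 g/kg ≈ 0.8 kg
vegetable oil: 3 lb × 5/2 × 16 oz/lb × 28.35 g/oz = 3402.0 g
mayonnaise: 1.75 cup × 5/2 × 220 g/cup ÷ 1000 g/kg ≈ 1.0 kg

basmati rice: 0.8 kg; vegetable oil: 3402.0 g; mayonnaise: 1.0 kg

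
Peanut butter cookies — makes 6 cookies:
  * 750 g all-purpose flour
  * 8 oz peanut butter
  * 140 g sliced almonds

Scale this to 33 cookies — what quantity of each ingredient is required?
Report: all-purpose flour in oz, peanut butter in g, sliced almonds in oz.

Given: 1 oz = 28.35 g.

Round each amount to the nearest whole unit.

Scaling factor: 33/6 = 11/2 = 5.5.
all-purpose flour: 750 g × 11/2 ÷ 28.35 g/oz ≈ 146 oz
peanut butter: 8 oz × 11/2 × 28.35 g/oz ≈ 1247 g
sliced almonds: 140 g × 11/2 ÷ 28.35 g/oz ≈ 27 oz

all-purpose flour: 146 oz; peanut butter: 1247 g; sliced almonds: 27 oz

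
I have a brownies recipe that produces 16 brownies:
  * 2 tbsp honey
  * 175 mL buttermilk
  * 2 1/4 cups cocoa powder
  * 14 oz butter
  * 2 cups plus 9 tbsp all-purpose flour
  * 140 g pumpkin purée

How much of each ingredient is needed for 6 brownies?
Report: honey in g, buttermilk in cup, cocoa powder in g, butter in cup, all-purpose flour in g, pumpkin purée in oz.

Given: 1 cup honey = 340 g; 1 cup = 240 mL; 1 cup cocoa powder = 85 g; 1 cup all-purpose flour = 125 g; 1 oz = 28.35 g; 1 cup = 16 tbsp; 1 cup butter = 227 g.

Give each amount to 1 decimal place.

Scaling factor: 6/16 = 3/8 = 0.375.
honey: 2 tbsp × 3/8 ÷ 16 tbsp/cup × 340 g/cup ≈ 15.9 g
buttermilk: 175 mL × 3/8 ÷ 240 mL/cup ≈ 0.3 cup
cocoa powder: 2.25 cup × 3/8 × 85 g/cup ≈ 71.7 g
butter: 14 oz × 3/8 × 28.35 g/oz ÷ 227 g/cup ≈ 0.7 cup
all-purpose flour: (2 cup + 9 tbsp = 2.5625 cup) × 3/8 × 125 g/cup ≈ 120.1 g
pumpkin purée: 140 g × 3/8 ÷ 28.35 g/oz ≈ 1.9 oz

honey: 15.9 g; buttermilk: 0.3 cup; cocoa powder: 71.7 g; butter: 0.7 cup; all-purpose flour: 120.1 g; pumpkin purée: 1.9 oz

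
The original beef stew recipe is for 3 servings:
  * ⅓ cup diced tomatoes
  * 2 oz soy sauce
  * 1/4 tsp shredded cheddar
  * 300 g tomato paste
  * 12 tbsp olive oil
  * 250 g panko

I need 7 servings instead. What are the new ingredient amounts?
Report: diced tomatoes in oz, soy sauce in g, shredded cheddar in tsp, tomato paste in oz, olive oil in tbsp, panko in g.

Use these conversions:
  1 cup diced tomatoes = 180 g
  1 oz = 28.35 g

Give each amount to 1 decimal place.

Scaling factor: 7/3.
diced tomatoes: 1/3 cup × 7/3 × 180 g/cup ÷ 28.35 g/oz ≈ 4.9 oz
soy sauce: 2 oz × 7/3 × 28.35 g/oz = 132.3 g
shredded cheddar: 0.25 tsp × 7/3 ≈ 0.6 tsp
tomato paste: 300 g × 7/3 ÷ 28.35 g/oz ≈ 24.7 oz
olive oil: 12 tbsp × 7/3 = 28.0 tbsp
panko: 250 g × 7/3 ≈ 583.3 g

diced tomatoes: 4.9 oz; soy sauce: 132.3 g; shredded cheddar: 0.6 tsp; tomato paste: 24.7 oz; olive oil: 28.0 tbsp; panko: 583.3 g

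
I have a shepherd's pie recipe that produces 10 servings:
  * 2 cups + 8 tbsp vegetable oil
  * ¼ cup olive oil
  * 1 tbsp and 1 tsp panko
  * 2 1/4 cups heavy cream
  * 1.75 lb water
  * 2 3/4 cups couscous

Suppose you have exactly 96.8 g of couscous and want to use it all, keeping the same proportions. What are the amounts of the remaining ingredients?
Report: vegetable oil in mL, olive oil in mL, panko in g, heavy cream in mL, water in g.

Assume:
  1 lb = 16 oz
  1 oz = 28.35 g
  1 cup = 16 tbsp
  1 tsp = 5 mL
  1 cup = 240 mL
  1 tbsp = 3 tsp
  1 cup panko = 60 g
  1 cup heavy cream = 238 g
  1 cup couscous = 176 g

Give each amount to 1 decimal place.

vegetable oil: 120.0 mL; olive oil: 12.0 mL; panko: 1.0 g; heavy cream: 108.0 mL; water: 158.8 g

The original recipe has 484 g of couscous, so the scaling factor is 96.8 ÷ 484 = 1/5 = 0.2.
vegetable oil: (2 cup + 8 tbsp = 2.5 cup) × 1/5 × 240 mL/cup = 120.0 mL
olive oil: 0.25 cup × 1/5 × 240 mL/cup = 12.0 mL
panko: (1 tbsp + 1 tsp = 4/3 tbsp) × 1/5 ÷ 16 tbsp/cup × 60 g/cup = 1.0 g
heavy cream: 2.25 cup × 1/5 × 240 mL/cup = 108.0 mL
water: 1.75 lb × 1/5 × 16 oz/lb × 28.35 g/oz ≈ 158.8 g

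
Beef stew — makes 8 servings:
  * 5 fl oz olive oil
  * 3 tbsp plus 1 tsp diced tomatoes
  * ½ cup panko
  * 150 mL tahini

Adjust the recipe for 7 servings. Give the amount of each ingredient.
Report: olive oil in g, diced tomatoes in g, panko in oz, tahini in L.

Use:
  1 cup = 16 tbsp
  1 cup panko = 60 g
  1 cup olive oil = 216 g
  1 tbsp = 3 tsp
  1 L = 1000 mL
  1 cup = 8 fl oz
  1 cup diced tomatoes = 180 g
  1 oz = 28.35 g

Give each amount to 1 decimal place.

olive oil: 118.1 g; diced tomatoes: 32.8 g; panko: 0.9 oz; tahini: 0.1 L

Scaling factor: 7/8 = 0.875.
olive oil: 5 fl oz × 7/8 ÷ 8 fl oz/cup × 216 g/cup ≈ 118.1 g
diced tomatoes: (3 tbsp + 1 tsp = 10/3 tbsp) × 7/8 ÷ 16 tbsp/cup × 180 g/cup ≈ 32.8 g
panko: 0.5 cup × 7/8 × 60 g/cup ÷ 28.35 g/oz ≈ 0.9 oz
tahini: 150 mL × 7/8 ÷ 1000 mL/L ≈ 0.1 L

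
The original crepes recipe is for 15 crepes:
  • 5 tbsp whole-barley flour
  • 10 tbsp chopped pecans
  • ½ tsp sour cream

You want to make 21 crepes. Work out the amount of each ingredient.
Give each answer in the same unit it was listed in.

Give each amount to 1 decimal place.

Scaling factor: 21/15 = 7/5 = 1.4.
whole-barley flour: 5 tbsp × 7/5 = 7.0 tbsp
chopped pecans: 10 tbsp × 7/5 = 14.0 tbsp
sour cream: 0.5 tsp × 7/5 = 0.7 tsp

whole-barley flour: 7.0 tbsp; chopped pecans: 14.0 tbsp; sour cream: 0.7 tsp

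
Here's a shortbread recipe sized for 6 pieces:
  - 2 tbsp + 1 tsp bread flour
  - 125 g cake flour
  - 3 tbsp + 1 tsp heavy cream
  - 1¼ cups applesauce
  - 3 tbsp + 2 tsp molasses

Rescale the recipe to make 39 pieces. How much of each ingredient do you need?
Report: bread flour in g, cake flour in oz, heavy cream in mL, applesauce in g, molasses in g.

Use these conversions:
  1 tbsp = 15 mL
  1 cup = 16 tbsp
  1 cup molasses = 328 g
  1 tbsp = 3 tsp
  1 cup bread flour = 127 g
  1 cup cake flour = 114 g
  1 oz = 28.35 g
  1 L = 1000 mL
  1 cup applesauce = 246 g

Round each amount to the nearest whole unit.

Scaling factor: 39/6 = 13/2 = 6.5.
bread flour: (2 tbsp + 1 tsp = 7/3 tbsp) × 13/2 ÷ 16 tbsp/cup × 127 g/cup ≈ 120 g
cake flour: 125 g × 13/2 ÷ 28.35 g/oz ≈ 29 oz
heavy cream: (3 tbsp + 1 tsp = 10/3 tbsp) × 13/2 × 15 mL/tbsp = 325 mL
applesauce: 1.25 cup × 13/2 × 246 g/cup ≈ 1999 g
molasses: (3 tbsp + 2 tsp = 11/3 tbsp) × 13/2 ÷ 16 tbsp/cup × 328 g/cup ≈ 489 g

bread flour: 120 g; cake flour: 29 oz; heavy cream: 325 mL; applesauce: 1999 g; molasses: 489 g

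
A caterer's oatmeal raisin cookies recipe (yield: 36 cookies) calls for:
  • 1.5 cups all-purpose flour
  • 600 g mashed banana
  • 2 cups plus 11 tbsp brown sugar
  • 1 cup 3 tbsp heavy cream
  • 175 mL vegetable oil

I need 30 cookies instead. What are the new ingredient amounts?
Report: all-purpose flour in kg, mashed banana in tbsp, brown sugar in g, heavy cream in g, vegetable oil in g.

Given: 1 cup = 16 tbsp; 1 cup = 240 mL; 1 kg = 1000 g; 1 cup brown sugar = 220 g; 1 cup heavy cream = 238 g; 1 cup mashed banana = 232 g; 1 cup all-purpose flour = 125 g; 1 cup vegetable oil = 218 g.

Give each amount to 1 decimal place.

Scaling factor: 30/36 = 5/6.
all-purpose flour: 1.5 cup × 5/6 × 125 g/cup ÷ 1000 g/kg ≈ 0.2 kg
mashed banana: 600 g × 5/6 ÷ 232 g/cup × 16 tbsp/cup ≈ 34.5 tbsp
brown sugar: (2 cup + 11 tbsp = 2.6875 cup) × 5/6 × 220 g/cup ≈ 492.7 g
heavy cream: (1 cup + 3 tbsp = 1.1875 cup) × 5/6 × 238 g/cup ≈ 235.5 g
vegetable oil: 175 mL × 5/6 ÷ 240 mL/cup × 218 g/cup ≈ 132.5 g

all-purpose flour: 0.2 kg; mashed banana: 34.5 tbsp; brown sugar: 492.7 g; heavy cream: 235.5 g; vegetable oil: 132.5 g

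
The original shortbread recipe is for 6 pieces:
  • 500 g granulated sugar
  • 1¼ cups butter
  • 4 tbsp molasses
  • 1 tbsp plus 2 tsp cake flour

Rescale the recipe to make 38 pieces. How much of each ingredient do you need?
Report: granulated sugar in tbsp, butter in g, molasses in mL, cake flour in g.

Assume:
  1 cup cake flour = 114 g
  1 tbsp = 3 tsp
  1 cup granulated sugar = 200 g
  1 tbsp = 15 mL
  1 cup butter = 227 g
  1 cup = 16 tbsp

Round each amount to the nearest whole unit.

granulated sugar: 253 tbsp; butter: 1797 g; molasses: 380 mL; cake flour: 75 g

Scaling factor: 38/6 = 19/3.
granulated sugar: 500 g × 19/3 ÷ 200 g/cup × 16 tbsp/cup ≈ 253 tbsp
butter: 1.25 cup × 19/3 × 227 g/cup ≈ 1797 g
molasses: 4 tbsp × 19/3 × 15 mL/tbsp = 380 mL
cake flour: (1 tbsp + 2 tsp = 5/3 tbsp) × 19/3 ÷ 16 tbsp/cup × 114 g/cup ≈ 75 g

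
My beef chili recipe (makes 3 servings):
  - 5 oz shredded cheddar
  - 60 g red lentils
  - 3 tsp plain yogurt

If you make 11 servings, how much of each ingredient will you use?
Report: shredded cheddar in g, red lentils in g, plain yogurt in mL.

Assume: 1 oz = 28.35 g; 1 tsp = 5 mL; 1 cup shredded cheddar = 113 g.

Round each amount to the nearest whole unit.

Scaling factor: 11/3.
shredded cheddar: 5 oz × 11/3 × 28.35 g/oz ≈ 520 g
red lentils: 60 g × 11/3 = 220 g
plain yogurt: 3 tsp × 11/3 × 5 mL/tsp = 55 mL

shredded cheddar: 520 g; red lentils: 220 g; plain yogurt: 55 mL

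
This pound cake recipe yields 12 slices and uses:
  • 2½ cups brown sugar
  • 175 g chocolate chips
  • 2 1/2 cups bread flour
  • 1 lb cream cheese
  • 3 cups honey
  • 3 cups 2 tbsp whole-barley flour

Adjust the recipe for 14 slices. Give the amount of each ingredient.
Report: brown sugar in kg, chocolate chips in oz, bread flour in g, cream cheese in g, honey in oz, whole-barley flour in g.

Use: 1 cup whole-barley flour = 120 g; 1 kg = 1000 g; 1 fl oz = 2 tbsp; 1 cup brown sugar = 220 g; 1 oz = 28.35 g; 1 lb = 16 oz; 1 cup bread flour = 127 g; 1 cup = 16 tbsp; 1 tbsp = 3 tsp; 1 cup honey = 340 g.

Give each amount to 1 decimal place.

Scaling factor: 14/12 = 7/6.
brown sugar: 2.5 cup × 7/6 × 220 g/cup ÷ 1000 g/kg ≈ 0.6 kg
chocolate chips: 175 g × 7/6 ÷ 28.35 g/oz ≈ 7.2 oz
bread flour: 2.5 cup × 7/6 × 127 g/cup ≈ 370.4 g
cream cheese: 1 lb × 7/6 × 16 oz/lb × 28.35 g/oz = 529.2 g
honey: 3 cup × 7/6 × 340 g/cup ÷ 28.35 g/oz ≈ 42.0 oz
whole-barley flour: (3 cup + 2 tbsp = 3.125 cup) × 7/6 × 120 g/cup = 437.5 g

brown sugar: 0.6 kg; chocolate chips: 7.2 oz; bread flour: 370.4 g; cream cheese: 529.2 g; honey: 42.0 oz; whole-barley flour: 437.5 g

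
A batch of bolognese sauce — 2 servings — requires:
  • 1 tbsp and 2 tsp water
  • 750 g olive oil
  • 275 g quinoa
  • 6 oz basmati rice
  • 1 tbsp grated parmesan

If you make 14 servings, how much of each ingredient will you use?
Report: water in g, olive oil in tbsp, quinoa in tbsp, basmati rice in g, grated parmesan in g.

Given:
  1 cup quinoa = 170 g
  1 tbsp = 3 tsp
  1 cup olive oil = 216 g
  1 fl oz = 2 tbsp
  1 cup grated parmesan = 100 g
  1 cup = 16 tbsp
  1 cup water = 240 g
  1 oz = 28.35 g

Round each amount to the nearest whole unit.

water: 175 g; olive oil: 389 tbsp; quinoa: 181 tbsp; basmati rice: 1191 g; grated parmesan: 44 g

Scaling factor: 14/2 = 7.
water: (1 tbsp + 2 tsp = 5/3 tbsp) × 7 ÷ 16 tbsp/cup × 240 g/cup = 175 g
olive oil: 750 g × 7 ÷ 216 g/cup × 16 tbsp/cup ≈ 389 tbsp
quinoa: 275 g × 7 ÷ 170 g/cup × 16 tbsp/cup ≈ 181 tbsp
basmati rice: 6 oz × 7 × 28.35 g/oz ≈ 1191 g
grated parmesan: 1 tbsp × 7 ÷ 16 tbsp/cup × 100 g/cup ≈ 44 g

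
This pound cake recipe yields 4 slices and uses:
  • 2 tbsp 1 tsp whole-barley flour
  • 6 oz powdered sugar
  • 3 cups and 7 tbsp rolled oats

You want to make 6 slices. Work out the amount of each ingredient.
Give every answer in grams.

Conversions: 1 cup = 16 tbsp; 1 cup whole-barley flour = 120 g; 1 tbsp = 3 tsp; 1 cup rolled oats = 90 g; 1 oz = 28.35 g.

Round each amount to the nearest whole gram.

whole-barley flour: 26 g; powdered sugar: 255 g; rolled oats: 464 g

Scaling factor: 6/4 = 3/2 = 1.5.
whole-barley flour: (2 tbsp + 1 tsp = 7/3 tbsp) × 3/2 ÷ 16 tbsp/cup × 120 g/cup ≈ 26 g
powdered sugar: 6 oz × 3/2 × 28.35 g/oz ≈ 255 g
rolled oats: (3 cup + 7 tbsp = 3.4375 cup) × 3/2 × 90 g/cup ≈ 464 g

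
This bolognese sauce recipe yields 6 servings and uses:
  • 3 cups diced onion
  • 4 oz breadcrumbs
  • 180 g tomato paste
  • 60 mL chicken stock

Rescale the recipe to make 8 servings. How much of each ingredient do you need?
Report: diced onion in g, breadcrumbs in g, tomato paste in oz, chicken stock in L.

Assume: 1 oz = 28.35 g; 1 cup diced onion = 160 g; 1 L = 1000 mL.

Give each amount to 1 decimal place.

diced onion: 640.0 g; breadcrumbs: 151.2 g; tomato paste: 8.5 oz; chicken stock: 0.1 L

Scaling factor: 8/6 = 4/3.
diced onion: 3 cup × 4/3 × 160 g/cup = 640.0 g
breadcrumbs: 4 oz × 4/3 × 28.35 g/oz = 151.2 g
tomato paste: 180 g × 4/3 ÷ 28.35 g/oz ≈ 8.5 oz
chicken stock: 60 mL × 4/3 ÷ 1000 mL/L ≈ 0.1 L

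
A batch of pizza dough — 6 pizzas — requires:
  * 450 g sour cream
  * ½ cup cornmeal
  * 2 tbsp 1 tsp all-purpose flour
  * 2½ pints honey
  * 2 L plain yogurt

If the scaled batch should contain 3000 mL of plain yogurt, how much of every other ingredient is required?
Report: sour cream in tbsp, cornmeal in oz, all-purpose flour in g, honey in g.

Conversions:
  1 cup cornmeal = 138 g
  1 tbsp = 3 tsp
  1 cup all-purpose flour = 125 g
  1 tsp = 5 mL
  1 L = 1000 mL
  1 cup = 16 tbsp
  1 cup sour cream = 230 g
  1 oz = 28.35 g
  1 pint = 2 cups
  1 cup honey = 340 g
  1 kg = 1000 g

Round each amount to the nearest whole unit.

The original recipe has 2000 mL of plain yogurt, so the scaling factor is 3000 ÷ 2000 = 3/2 = 1.5.
sour cream: 450 g × 3/2 ÷ 230 g/cup × 16 tbsp/cup ≈ 47 tbsp
cornmeal: 0.5 cup × 3/2 × 138 g/cup ÷ 28.35 g/oz ≈ 4 oz
all-purpose flour: (2 tbsp + 1 tsp = 7/3 tbsp) × 3/2 ÷ 16 tbsp/cup × 125 g/cup ≈ 27 g
honey: 2.5 pint × 3/2 × 2 cup/pint × 340 g/cup = 2550 g

sour cream: 47 tbsp; cornmeal: 4 oz; all-purpose flour: 27 g; honey: 2550 g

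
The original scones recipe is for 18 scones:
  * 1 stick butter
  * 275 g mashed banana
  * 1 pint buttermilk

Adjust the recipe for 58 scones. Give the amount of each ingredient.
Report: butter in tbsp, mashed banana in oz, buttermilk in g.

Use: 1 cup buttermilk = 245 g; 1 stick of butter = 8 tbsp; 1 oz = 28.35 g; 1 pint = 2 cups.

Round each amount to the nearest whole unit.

Scaling factor: 58/18 = 29/9.
butter: 1 stick × 29/9 × 8 tbsp/stick ≈ 26 tbsp
mashed banana: 275 g × 29/9 ÷ 28.35 g/oz ≈ 31 oz
buttermilk: 1 pint × 29/9 × 2 cup/pint × 245 g/cup ≈ 1579 g

butter: 26 tbsp; mashed banana: 31 oz; buttermilk: 1579 g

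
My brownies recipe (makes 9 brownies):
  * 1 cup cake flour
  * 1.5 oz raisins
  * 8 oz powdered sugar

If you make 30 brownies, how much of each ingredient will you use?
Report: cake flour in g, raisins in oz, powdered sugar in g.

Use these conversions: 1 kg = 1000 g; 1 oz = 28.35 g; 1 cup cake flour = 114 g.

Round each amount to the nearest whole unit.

Scaling factor: 30/9 = 10/3.
cake flour: 1 cup × 10/3 × 114 g/cup = 380 g
raisins: 1.5 oz × 10/3 = 5 oz
powdered sugar: 8 oz × 10/3 × 28.35 g/oz = 756 g

cake flour: 380 g; raisins: 5 oz; powdered sugar: 756 g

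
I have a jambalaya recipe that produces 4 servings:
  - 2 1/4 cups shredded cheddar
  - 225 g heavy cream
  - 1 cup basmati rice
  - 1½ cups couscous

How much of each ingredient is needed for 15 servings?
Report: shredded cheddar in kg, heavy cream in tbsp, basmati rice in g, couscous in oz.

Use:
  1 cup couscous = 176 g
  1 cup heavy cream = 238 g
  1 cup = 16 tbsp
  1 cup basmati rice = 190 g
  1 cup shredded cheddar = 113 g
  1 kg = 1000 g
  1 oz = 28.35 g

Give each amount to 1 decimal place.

shredded cheddar: 1.0 kg; heavy cream: 56.7 tbsp; basmati rice: 712.5 g; couscous: 34.9 oz

Scaling factor: 15/4 = 3.75.
shredded cheddar: 2.25 cup × 15/4 × 113 g/cup ÷ 1000 g/kg ≈ 1.0 kg
heavy cream: 225 g × 15/4 ÷ 238 g/cup × 16 tbsp/cup ≈ 56.7 tbsp
basmati rice: 1 cup × 15/4 × 190 g/cup = 712.5 g
couscous: 1.5 cup × 15/4 × 176 g/cup ÷ 28.35 g/oz ≈ 34.9 oz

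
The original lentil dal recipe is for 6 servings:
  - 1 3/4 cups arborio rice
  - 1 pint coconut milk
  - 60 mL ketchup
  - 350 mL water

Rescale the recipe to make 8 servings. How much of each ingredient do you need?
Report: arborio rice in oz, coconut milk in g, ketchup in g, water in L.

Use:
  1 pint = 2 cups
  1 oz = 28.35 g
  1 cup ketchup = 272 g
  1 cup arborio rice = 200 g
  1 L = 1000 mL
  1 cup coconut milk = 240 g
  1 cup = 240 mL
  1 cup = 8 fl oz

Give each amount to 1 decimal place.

Scaling factor: 8/6 = 4/3.
arborio rice: 1.75 cup × 4/3 × 200 g/cup ÷ 28.35 g/oz ≈ 16.5 oz
coconut milk: 1 pint × 4/3 × 2 cup/pint × 240 g/cup = 640.0 g
ketchup: 60 mL × 4/3 ÷ 240 mL/cup × 272 g/cup ≈ 90.7 g
water: 350 mL × 4/3 ÷ 1000 mL/L ≈ 0.5 L

arborio rice: 16.5 oz; coconut milk: 640.0 g; ketchup: 90.7 g; water: 0.5 L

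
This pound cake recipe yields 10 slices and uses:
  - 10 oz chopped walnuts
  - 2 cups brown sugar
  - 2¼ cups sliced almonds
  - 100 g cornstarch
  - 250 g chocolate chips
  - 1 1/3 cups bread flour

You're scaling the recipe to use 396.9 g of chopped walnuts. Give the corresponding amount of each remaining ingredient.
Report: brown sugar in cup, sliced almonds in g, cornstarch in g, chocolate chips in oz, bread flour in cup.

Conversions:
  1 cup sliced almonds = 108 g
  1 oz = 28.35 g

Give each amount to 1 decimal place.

brown sugar: 2.8 cup; sliced almonds: 340.2 g; cornstarch: 140.0 g; chocolate chips: 12.3 oz; bread flour: 1.9 cup

The original recipe has 283.5 g of chopped walnuts, so the scaling factor is 396.9 ÷ 283.5 = 7/5 = 1.4.
brown sugar: 2 cup × 7/5 = 2.8 cup
sliced almonds: 2.25 cup × 7/5 × 108 g/cup = 340.2 g
cornstarch: 100 g × 7/5 = 140.0 g
chocolate chips: 250 g × 7/5 ÷ 28.35 g/oz ≈ 12.3 oz
bread flour: 4/3 cup × 7/5 ≈ 1.9 cup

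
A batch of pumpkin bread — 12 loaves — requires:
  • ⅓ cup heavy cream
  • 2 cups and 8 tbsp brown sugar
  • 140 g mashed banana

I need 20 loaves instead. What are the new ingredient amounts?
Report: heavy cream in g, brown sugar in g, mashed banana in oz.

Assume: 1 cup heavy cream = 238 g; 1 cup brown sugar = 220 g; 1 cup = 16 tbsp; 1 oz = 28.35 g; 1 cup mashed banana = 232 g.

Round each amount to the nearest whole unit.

Scaling factor: 20/12 = 5/3.
heavy cream: 1/3 cup × 5/3 × 238 g/cup ≈ 132 g
brown sugar: (2 cup + 8 tbsp = 2.5 cup) × 5/3 × 220 g/cup ≈ 917 g
mashed banana: 140 g × 5/3 ÷ 28.35 g/oz ≈ 8 oz

heavy cream: 132 g; brown sugar: 917 g; mashed banana: 8 oz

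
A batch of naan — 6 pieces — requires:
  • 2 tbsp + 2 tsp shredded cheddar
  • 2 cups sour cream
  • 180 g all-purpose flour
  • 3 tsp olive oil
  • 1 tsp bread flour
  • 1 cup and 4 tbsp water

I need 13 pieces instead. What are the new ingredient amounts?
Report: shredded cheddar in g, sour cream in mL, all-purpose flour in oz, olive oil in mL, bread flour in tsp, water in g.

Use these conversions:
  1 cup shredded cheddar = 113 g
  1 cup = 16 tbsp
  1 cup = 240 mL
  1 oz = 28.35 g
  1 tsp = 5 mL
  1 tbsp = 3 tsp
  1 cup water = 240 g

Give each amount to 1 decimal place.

shredded cheddar: 40.8 g; sour cream: 1040.0 mL; all-purpose flour: 13.8 oz; olive oil: 32.5 mL; bread flour: 2.2 tsp; water: 650.0 g

Scaling factor: 13/6.
shredded cheddar: (2 tbsp + 2 tsp = 8/3 tbsp) × 13/6 ÷ 16 tbsp/cup × 113 g/cup ≈ 40.8 g
sour cream: 2 cup × 13/6 × 240 mL/cup = 1040.0 mL
all-purpose flour: 180 g × 13/6 ÷ 28.35 g/oz ≈ 13.8 oz
olive oil: 3 tsp × 13/6 × 5 mL/tsp = 32.5 mL
bread flour: 1 tsp × 13/6 ≈ 2.2 tsp
water: (1 cup + 4 tbsp = 1.25 cup) × 13/6 × 240 g/cup = 650.0 g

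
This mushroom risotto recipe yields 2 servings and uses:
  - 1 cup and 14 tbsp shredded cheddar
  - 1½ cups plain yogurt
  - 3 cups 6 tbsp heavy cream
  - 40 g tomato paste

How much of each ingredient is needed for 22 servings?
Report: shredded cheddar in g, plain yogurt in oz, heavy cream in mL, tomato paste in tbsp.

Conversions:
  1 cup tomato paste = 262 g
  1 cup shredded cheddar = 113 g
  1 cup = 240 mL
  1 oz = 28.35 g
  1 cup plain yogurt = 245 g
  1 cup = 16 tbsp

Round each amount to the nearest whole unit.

Scaling factor: 22/2 = 11.
shredded cheddar: (1 cup + 14 tbsp = 1.875 cup) × 11 × 113 g/cup ≈ 2331 g
plain yogurt: 1.5 cup × 11 × 245 g/cup ÷ 28.35 g/oz ≈ 143 oz
heavy cream: (3 cup + 6 tbsp = 3.375 cup) × 11 × 240 mL/cup = 8910 mL
tomato paste: 40 g × 11 ÷ 262 g/cup × 16 tbsp/cup ≈ 27 tbsp

shredded cheddar: 2331 g; plain yogurt: 143 oz; heavy cream: 8910 mL; tomato paste: 27 tbsp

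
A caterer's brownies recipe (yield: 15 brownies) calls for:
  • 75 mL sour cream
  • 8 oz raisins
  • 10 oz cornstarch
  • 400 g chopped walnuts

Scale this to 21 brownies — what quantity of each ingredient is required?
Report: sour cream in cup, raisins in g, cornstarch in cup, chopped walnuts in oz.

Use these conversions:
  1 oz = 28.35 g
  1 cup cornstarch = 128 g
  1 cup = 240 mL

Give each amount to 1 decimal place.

sour cream: 0.4 cup; raisins: 317.5 g; cornstarch: 3.1 cup; chopped walnuts: 19.8 oz

Scaling factor: 21/15 = 7/5 = 1.4.
sour cream: 75 mL × 7/5 ÷ 240 mL/cup ≈ 0.4 cup
raisins: 8 oz × 7/5 × 28.35 g/oz ≈ 317.5 g
cornstarch: 10 oz × 7/5 × 28.35 g/oz ÷ 128 g/cup ≈ 3.1 cup
chopped walnuts: 400 g × 7/5 ÷ 28.35 g/oz ≈ 19.8 oz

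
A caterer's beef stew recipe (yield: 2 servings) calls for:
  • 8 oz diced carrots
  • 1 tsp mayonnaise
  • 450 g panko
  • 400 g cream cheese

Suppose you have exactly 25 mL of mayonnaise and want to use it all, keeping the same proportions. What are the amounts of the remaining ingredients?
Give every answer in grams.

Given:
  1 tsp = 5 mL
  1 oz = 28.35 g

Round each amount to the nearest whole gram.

The original recipe has 5 mL of mayonnaise, so the scaling factor is 25 ÷ 5 = 5.
diced carrots: 8 oz × 5 × 28.35 g/oz = 1134 g
panko: 450 g × 5 = 2250 g
cream cheese: 400 g × 5 = 2000 g

diced carrots: 1134 g; panko: 2250 g; cream cheese: 2000 g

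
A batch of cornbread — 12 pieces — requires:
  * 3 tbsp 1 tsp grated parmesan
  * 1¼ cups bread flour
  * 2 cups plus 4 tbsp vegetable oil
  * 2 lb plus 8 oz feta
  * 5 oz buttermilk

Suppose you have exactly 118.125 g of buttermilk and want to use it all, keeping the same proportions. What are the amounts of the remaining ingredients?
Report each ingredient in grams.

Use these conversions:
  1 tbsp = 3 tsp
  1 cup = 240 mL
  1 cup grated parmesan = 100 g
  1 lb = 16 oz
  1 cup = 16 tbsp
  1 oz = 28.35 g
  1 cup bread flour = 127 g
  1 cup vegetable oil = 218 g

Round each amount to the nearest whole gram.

The original recipe has 141.75 g of buttermilk, so the scaling factor is 118.125 ÷ 141.75 = 5/6.
grated parmesan: (3 tbsp + 1 tsp = 10/3 tbsp) × 5/6 ÷ 16 tbsp/cup × 100 g/cup ≈ 17 g
bread flour: 1.25 cup × 5/6 × 127 g/cup ≈ 132 g
vegetable oil: (2 cup + 4 tbsp = 2.25 cup) × 5/6 × 218 g/cup ≈ 409 g
feta: (2 lb + 8 oz = 2.5 lb) × 5/6 × 16 oz/lb × 28.35 g/oz = 945 g

grated parmesan: 17 g; bread flour: 132 g; vegetable oil: 409 g; feta: 945 g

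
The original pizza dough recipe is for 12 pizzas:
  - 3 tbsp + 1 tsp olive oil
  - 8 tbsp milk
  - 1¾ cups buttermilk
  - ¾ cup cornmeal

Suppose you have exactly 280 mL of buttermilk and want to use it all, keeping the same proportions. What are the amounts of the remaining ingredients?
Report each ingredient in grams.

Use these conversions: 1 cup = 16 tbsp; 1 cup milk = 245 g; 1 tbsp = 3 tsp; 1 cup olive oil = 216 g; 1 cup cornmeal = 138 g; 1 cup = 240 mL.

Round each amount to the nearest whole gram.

olive oil: 30 g; milk: 82 g; cornmeal: 69 g

The original recipe has 420 mL of buttermilk, so the scaling factor is 280 ÷ 420 = 2/3.
olive oil: (3 tbsp + 1 tsp = 10/3 tbsp) × 2/3 ÷ 16 tbsp/cup × 216 g/cup = 30 g
milk: 8 tbsp × 2/3 ÷ 16 tbsp/cup × 245 g/cup ≈ 82 g
cornmeal: 0.75 cup × 2/3 × 138 g/cup = 69 g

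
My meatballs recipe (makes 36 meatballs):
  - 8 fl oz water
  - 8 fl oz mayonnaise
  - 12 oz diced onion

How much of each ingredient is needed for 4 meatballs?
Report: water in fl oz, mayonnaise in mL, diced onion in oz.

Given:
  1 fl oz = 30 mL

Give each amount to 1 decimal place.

water: 0.9 fl oz; mayonnaise: 26.7 mL; diced onion: 1.3 oz

Scaling factor: 4/36 = 1/9.
water: 8 fl oz × 1/9 ≈ 0.9 fl oz
mayonnaise: 8 fl oz × 1/9 × 30 mL/fl oz ≈ 26.7 mL
diced onion: 12 oz × 1/9 ≈ 1.3 oz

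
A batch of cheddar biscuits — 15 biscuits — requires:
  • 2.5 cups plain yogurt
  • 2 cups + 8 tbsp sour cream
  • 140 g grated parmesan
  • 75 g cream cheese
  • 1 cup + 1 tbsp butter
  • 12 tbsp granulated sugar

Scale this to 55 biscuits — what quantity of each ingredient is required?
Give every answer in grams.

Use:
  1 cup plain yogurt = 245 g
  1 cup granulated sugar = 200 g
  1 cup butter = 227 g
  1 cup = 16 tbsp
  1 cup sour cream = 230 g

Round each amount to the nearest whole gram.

Scaling factor: 55/15 = 11/3.
plain yogurt: 2.5 cup × 11/3 × 245 g/cup ≈ 2246 g
sour cream: (2 cup + 8 tbsp = 2.5 cup) × 11/3 × 230 g/cup ≈ 2108 g
grated parmesan: 140 g × 11/3 ≈ 513 g
cream cheese: 75 g × 11/3 = 275 g
butter: (1 cup + 1 tbsp = 1.0625 cup) × 11/3 × 227 g/cup ≈ 884 g
granulated sugar: 12 tbsp × 11/3 ÷ 16 tbsp/cup × 200 g/cup = 550 g

plain yogurt: 2246 g; sour cream: 2108 g; grated parmesan: 513 g; cream cheese: 275 g; butter: 884 g; granulated sugar: 550 g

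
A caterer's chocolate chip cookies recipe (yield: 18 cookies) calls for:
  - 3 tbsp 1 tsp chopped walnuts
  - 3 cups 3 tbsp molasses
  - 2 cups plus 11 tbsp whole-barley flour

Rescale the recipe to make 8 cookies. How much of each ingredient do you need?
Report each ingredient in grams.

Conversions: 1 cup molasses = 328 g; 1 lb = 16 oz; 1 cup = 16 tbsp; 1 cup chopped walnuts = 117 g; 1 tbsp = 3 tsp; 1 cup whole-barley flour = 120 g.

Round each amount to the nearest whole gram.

chopped walnuts: 11 g; molasses: 465 g; whole-barley flour: 143 g

Scaling factor: 8/18 = 4/9.
chopped walnuts: (3 tbsp + 1 tsp = 10/3 tbsp) × 4/9 ÷ 16 tbsp/cup × 117 g/cup ≈ 11 g
molasses: (3 cup + 3 tbsp = 3.1875 cup) × 4/9 × 328 g/cup ≈ 465 g
whole-barley flour: (2 cup + 11 tbsp = 2.6875 cup) × 4/9 × 120 g/cup ≈ 143 g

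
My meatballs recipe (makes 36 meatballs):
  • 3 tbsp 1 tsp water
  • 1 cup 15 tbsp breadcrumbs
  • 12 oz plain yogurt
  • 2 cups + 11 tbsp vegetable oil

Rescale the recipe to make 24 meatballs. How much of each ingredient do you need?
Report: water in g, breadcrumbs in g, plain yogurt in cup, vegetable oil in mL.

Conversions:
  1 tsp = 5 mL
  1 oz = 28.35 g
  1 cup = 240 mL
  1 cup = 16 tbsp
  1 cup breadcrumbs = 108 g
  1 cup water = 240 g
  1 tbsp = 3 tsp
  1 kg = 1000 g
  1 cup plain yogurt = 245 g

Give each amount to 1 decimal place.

water: 33.3 g; breadcrumbs: 139.5 g; plain yogurt: 0.9 cup; vegetable oil: 430.0 mL

Scaling factor: 24/36 = 2/3.
water: (3 tbsp + 1 tsp = 10/3 tbsp) × 2/3 ÷ 16 tbsp/cup × 240 g/cup ≈ 33.3 g
breadcrumbs: (1 cup + 15 tbsp = 1.9375 cup) × 2/3 × 108 g/cup = 139.5 g
plain yogurt: 12 oz × 2/3 × 28.35 g/oz ÷ 245 g/cup ≈ 0.9 cup
vegetable oil: (2 cup + 11 tbsp = 2.6875 cup) × 2/3 × 240 mL/cup = 430.0 mL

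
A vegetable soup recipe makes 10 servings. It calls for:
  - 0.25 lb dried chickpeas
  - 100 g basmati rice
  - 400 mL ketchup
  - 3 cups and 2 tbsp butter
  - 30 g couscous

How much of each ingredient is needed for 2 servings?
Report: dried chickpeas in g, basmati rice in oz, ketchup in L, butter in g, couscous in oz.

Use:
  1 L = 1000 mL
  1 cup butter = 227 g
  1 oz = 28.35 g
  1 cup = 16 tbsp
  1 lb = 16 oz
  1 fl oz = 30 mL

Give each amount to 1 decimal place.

dried chickpeas: 22.7 g; basmati rice: 0.7 oz; ketchup: 0.1 L; butter: 141.9 g; couscous: 0.2 oz

Scaling factor: 2/10 = 1/5 = 0.2.
dried chickpeas: 0.25 lb × 1/5 × 16 oz/lb × 28.35 g/oz ≈ 22.7 g
basmati rice: 100 g × 1/5 ÷ 28.35 g/oz ≈ 0.7 oz
ketchup: 400 mL × 1/5 ÷ 1000 mL/L ≈ 0.1 L
butter: (3 cup + 2 tbsp = 3.125 cup) × 1/5 × 227 g/cup ≈ 141.9 g
couscous: 30 g × 1/5 ÷ 28.35 g/oz ≈ 0.2 oz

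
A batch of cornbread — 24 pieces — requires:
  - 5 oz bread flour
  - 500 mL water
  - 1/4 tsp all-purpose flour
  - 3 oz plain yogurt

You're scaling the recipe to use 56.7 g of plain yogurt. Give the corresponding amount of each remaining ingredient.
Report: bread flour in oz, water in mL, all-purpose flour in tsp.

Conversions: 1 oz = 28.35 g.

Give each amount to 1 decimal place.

bread flour: 3.3 oz; water: 333.3 mL; all-purpose flour: 0.2 tsp

The original recipe has 85.05 g of plain yogurt, so the scaling factor is 56.7 ÷ 85.05 = 2/3.
bread flour: 5 oz × 2/3 ≈ 3.3 oz
water: 500 mL × 2/3 ≈ 333.3 mL
all-purpose flour: 0.25 tsp × 2/3 ≈ 0.2 tsp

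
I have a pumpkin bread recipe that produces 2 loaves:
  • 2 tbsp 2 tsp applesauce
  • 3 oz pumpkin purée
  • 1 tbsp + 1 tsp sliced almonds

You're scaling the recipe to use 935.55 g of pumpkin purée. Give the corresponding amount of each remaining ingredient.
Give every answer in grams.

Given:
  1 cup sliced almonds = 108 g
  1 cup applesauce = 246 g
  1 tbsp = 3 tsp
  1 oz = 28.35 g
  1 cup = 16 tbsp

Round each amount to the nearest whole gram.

applesauce: 451 g; sliced almonds: 99 g

The original recipe has 85.05 g of pumpkin purée, so the scaling factor is 935.55 ÷ 85.05 = 11.
applesauce: (2 tbsp + 2 tsp = 8/3 tbsp) × 11 ÷ 16 tbsp/cup × 246 g/cup = 451 g
sliced almonds: (1 tbsp + 1 tsp = 4/3 tbsp) × 11 ÷ 16 tbsp/cup × 108 g/cup = 99 g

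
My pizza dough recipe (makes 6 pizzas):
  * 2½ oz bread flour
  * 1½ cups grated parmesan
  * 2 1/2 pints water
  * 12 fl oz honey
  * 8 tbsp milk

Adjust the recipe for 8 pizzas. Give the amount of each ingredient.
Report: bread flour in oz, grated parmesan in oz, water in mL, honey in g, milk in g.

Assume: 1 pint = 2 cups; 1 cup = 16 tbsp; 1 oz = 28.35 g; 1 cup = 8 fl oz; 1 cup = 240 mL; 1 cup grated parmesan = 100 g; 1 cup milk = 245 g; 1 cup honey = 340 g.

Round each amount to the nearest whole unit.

bread flour: 3 oz; grated parmesan: 7 oz; water: 1600 mL; honey: 680 g; milk: 163 g

Scaling factor: 8/6 = 4/3.
bread flour: 2.5 oz × 4/3 ≈ 3 oz
grated parmesan: 1.5 cup × 4/3 × 100 g/cup ÷ 28.35 g/oz ≈ 7 oz
water: 2.5 pint × 4/3 × 2 cup/pint × 240 mL/cup = 1600 mL
honey: 12 fl oz × 4/3 ÷ 8 fl oz/cup × 340 g/cup = 680 g
milk: 8 tbsp × 4/3 ÷ 16 tbsp/cup × 245 g/cup ≈ 163 g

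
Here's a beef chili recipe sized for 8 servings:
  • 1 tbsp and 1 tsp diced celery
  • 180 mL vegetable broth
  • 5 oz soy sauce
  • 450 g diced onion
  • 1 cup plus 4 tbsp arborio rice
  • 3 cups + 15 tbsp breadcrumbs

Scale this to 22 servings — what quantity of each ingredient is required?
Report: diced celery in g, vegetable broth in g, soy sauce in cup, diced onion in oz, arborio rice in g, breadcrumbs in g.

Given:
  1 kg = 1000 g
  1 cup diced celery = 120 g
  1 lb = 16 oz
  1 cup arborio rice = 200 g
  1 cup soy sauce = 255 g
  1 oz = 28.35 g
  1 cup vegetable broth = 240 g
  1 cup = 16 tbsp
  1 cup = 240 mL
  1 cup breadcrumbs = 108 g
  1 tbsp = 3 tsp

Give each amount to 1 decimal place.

diced celery: 27.5 g; vegetable broth: 495.0 g; soy sauce: 1.5 cup; diced onion: 43.7 oz; arborio rice: 687.5 g; breadcrumbs: 1169.4 g

Scaling factor: 22/8 = 11/4 = 2.75.
diced celery: (1 tbsp + 1 tsp = 4/3 tbsp) × 11/4 ÷ 16 tbsp/cup × 120 g/cup = 27.5 g
vegetable broth: 180 mL × 11/4 ÷ 240 mL/cup × 240 g/cup = 495.0 g
soy sauce: 5 oz × 11/4 × 28.35 g/oz ÷ 255 g/cup ≈ 1.5 cup
diced onion: 450 g × 11/4 ÷ 28.35 g/oz ≈ 43.7 oz
arborio rice: (1 cup + 4 tbsp = 1.25 cup) × 11/4 × 200 g/cup = 687.5 g
breadcrumbs: (3 cup + 15 tbsp = 3.9375 cup) × 11/4 × 108 g/cup ≈ 1169.4 g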